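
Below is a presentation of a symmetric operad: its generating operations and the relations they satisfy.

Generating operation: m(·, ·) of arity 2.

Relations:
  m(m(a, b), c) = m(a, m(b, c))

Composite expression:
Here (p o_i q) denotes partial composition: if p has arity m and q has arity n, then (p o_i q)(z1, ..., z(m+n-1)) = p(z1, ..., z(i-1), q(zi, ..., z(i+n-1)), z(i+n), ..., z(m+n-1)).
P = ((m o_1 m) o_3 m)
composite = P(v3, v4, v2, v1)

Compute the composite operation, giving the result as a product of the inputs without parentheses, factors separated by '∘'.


v3 ∘ v4 ∘ v2 ∘ v1

Associativity of m dissolves the nesting; only the v-input order survives.
m(v3, v4) reduces to v3 ∘ v4
m(v2, v1) reduces to v2 ∘ v1
m(m(v3, v4), m(v2, v1)) reduces to v3 ∘ v4 ∘ v2 ∘ v1


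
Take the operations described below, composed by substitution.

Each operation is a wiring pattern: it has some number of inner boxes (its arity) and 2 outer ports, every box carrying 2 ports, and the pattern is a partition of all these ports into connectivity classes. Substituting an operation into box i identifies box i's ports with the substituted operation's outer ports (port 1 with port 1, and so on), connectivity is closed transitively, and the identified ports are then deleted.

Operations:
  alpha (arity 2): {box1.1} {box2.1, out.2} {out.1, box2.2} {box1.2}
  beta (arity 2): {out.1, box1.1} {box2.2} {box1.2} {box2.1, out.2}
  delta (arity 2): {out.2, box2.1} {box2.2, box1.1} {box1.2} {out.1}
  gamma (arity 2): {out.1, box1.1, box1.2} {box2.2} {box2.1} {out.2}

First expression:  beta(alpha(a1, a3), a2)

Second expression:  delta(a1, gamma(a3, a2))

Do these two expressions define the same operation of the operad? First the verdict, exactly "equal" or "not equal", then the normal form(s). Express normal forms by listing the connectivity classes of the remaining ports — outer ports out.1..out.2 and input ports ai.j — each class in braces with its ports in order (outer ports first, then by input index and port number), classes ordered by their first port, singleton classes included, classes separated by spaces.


not equal: they reduce to {out.1, a3.2} {out.2, a2.1} {a1.1} {a1.2} {a2.2} {a3.1} and {out.1} {out.2, a3.1, a3.2} {a1.1} {a1.2} {a2.1} {a2.2}

Reducing the first expression gives {out.1, a3.2} {out.2, a2.1} {a1.1} {a1.2} {a2.2} {a3.1}
Reducing the second expression gives {out.1} {out.2, a3.1, a3.2} {a1.1} {a1.2} {a2.1} {a2.2}
The forms do not match — not equal.


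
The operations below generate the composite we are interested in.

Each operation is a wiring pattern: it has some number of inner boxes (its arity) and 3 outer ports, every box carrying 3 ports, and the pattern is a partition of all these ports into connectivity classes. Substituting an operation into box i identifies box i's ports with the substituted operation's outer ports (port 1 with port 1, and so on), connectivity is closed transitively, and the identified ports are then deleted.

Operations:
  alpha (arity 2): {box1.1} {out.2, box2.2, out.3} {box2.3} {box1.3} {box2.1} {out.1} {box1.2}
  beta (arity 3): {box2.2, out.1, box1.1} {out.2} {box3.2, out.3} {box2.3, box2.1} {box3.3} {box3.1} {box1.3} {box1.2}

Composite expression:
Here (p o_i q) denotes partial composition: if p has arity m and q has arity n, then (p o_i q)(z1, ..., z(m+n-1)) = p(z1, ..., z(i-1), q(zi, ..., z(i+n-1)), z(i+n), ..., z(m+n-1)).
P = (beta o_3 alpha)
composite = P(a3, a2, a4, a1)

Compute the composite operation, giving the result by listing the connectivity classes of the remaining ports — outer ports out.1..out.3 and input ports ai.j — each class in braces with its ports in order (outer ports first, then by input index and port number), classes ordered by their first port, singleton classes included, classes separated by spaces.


Substituting into beta glues patterns; closure does the rest.
composing alpha on (a4, a1), with out.j its own outer ports: {out.1} {out.2, out.3, a1.2} {a1.1} {a1.3} {a4.1} {a4.2} {a4.3}
composing beta on (a3, a2, a4, a1), with out.j its own outer ports: {out.1, a2.2, a3.1} {out.2} {out.3, a1.2} {a1.1} {a1.3} {a2.1, a2.3} {a3.2} {a3.3} {a4.1} {a4.2} {a4.3}

{out.1, a2.2, a3.1} {out.2} {out.3, a1.2} {a1.1} {a1.3} {a2.1, a2.3} {a3.2} {a3.3} {a4.1} {a4.2} {a4.3}


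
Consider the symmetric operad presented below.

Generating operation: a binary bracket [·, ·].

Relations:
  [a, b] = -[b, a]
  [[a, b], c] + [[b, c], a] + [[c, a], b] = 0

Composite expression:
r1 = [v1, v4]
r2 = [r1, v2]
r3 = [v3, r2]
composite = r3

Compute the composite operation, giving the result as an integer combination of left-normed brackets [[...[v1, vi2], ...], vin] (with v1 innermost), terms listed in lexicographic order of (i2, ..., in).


-[[[v1, v4], v2], v3]

Skip Jacobi rewriting: expand, keep v1-initial words, read off terms.
Composite bracket: [v3, [[v1, v4], v2]]
Under [a, b] = ab - ba we get 8 signed associative words (2^3 = 8).
Coefficients come from the v1-initial words:
  from v1v4v2v3, sign -1: term -[[[v1, v4], v2], v3]


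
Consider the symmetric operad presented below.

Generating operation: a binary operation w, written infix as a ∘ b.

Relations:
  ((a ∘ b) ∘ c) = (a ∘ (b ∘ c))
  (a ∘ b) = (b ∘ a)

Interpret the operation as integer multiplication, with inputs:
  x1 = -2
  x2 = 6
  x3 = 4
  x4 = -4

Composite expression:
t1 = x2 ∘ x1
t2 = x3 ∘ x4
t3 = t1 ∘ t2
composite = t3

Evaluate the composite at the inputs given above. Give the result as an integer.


192

(x2 ∘ x1) = -12
(x3 ∘ x4) = -16
((x2 ∘ x1) ∘ (x3 ∘ x4)) = 192


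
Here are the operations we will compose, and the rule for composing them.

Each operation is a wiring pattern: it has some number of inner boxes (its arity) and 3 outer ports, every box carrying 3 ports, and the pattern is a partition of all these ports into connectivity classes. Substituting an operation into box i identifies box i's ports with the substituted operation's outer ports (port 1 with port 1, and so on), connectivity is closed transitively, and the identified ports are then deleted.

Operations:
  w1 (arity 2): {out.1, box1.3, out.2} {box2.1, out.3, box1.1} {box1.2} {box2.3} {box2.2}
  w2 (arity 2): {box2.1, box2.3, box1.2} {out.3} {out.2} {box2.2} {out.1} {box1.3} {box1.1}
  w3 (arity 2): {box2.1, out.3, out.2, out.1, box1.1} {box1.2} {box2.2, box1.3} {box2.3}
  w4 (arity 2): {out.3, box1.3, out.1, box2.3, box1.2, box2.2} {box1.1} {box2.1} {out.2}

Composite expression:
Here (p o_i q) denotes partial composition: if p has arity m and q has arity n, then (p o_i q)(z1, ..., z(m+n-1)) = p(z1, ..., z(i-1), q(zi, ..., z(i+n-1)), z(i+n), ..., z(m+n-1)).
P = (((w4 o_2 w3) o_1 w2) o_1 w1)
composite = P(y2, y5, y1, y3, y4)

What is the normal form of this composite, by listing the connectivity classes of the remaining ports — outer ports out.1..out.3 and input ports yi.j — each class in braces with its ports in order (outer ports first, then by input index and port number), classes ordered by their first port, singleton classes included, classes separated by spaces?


Substituting into w4 glues patterns; closure does the rest.
through w1, on inputs (y2, y5): {out.1, out.2, y2.3} {out.3, y2.1, y5.1} {y2.2} {y5.2} {y5.3} (out.j = stage outer ports)
through w2, on inputs (y2, y5, y1): {out.1} {out.2} {out.3} {y1.1, y1.3, y2.3} {y1.2} {y2.1, y5.1} {y2.2} {y5.2} {y5.3} (out.j = stage outer ports)
through w3, on inputs (y3, y4): {out.1, out.2, out.3, y3.1, y4.1} {y3.2} {y3.3, y4.2} {y4.3} (out.j = stage outer ports)
through w4, on inputs (y2, y5, y1, y3, y4): {out.1, out.3, y3.1, y4.1} {out.2} {y1.1, y1.3, y2.3} {y1.2} {y2.1, y5.1} {y2.2} {y3.2} {y3.3, y4.2} {y4.3} {y5.2} {y5.3} (out.j = stage outer ports)

{out.1, out.3, y3.1, y4.1} {out.2} {y1.1, y1.3, y2.3} {y1.2} {y2.1, y5.1} {y2.2} {y3.2} {y3.3, y4.2} {y4.3} {y5.2} {y5.3}


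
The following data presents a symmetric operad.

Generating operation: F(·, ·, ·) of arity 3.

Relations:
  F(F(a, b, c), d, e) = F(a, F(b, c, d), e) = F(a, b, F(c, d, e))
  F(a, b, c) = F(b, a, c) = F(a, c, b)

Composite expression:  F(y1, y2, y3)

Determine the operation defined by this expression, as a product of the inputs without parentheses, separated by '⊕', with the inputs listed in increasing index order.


Both nesting and order wash out for F; what remains is which y's occur.
F(y1, y2, y3) spells out as y1 ⊕ y2 ⊕ y3
sorting the factors by input index: y1 ⊕ y2 ⊕ y3

y1 ⊕ y2 ⊕ y3


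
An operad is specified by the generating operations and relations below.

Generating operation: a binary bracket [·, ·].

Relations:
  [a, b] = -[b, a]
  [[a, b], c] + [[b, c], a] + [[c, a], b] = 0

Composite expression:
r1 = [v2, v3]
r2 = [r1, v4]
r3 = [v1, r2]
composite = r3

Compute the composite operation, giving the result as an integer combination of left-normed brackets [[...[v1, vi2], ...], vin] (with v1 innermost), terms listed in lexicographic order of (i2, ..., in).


Expand each bracket as ab - ba; the v1-initial words give the coefficients.
Composite bracket: [v1, [[v2, v3], v4]]
Applying ab - ba throughout gives 8 signed words (2^3 = 8).
The v1-initial words carry the normal form:
  v1v2v3v4 appears with sign +1, giving the term +[[[v1, v2], v3], v4]
  v1v3v2v4 appears with sign -1, giving the term -[[[v1, v3], v2], v4]
  v1v4v2v3 appears with sign -1, giving the term -[[[v1, v4], v2], v3]
  v1v4v3v2 appears with sign +1, giving the term +[[[v1, v4], v3], v2]

[[[v1, v2], v3], v4] - [[[v1, v3], v2], v4] - [[[v1, v4], v2], v3] + [[[v1, v4], v3], v2]


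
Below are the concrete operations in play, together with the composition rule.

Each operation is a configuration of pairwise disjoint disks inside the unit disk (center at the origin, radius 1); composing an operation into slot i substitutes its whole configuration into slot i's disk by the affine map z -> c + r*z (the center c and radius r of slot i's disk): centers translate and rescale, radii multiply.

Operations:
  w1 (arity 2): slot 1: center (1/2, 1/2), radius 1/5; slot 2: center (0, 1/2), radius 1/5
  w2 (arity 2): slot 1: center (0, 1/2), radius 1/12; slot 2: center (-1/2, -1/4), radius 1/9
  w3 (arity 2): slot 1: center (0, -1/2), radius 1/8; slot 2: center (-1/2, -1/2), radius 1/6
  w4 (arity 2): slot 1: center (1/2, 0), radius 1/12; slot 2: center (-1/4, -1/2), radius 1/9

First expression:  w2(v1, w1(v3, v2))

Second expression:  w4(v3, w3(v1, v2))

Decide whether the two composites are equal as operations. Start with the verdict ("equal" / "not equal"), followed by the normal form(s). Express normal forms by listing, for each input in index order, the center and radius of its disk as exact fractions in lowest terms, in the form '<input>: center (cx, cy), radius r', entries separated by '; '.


The first composite normalizes to v1: center (0, 1/2), radius 1/12; v2: center (-1/2, -7/36), radius 1/45; v3: center (-4/9, -7/36), radius 1/45
The second composite normalizes to v1: center (-1/4, -5/9), radius 1/72; v2: center (-11/36, -5/9), radius 1/54; v3: center (1/2, 0), radius 1/12
No match — not equal.

not equal: they reduce to v1: center (0, 1/2), radius 1/12; v2: center (-1/2, -7/36), radius 1/45; v3: center (-4/9, -7/36), radius 1/45 and v1: center (-1/4, -5/9), radius 1/72; v2: center (-11/36, -5/9), radius 1/54; v3: center (1/2, 0), radius 1/12


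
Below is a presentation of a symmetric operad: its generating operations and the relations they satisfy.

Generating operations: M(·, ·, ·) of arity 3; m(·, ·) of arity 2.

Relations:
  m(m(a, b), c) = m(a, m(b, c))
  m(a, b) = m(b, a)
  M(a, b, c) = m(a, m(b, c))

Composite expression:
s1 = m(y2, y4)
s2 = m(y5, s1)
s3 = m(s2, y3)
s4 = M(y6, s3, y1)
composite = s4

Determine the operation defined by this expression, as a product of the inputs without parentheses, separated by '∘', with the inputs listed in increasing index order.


y1 ∘ y2 ∘ y3 ∘ y4 ∘ y5 ∘ y6

Any arrangement under M is one operation, so sort the y-inputs.
m(y2, y4) spells out as y2 ∘ y4
m(y5, m(y2, y4)) spells out as y5 ∘ y2 ∘ y4
m(m(y5, m(y2, y4)), y3) spells out as y5 ∘ y2 ∘ y4 ∘ y3
M(y6, m(m(y5, m(y2, y4)), y3), y1) spells out as y6 ∘ y5 ∘ y2 ∘ y4 ∘ y3 ∘ y1
commutativity sorts the factors: y1 ∘ y2 ∘ y3 ∘ y4 ∘ y5 ∘ y6


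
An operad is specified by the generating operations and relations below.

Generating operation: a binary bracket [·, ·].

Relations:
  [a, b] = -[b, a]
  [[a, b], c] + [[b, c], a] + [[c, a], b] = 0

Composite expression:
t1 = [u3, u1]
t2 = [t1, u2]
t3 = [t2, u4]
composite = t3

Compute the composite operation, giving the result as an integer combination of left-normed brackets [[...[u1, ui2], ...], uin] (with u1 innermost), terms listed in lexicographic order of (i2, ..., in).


-[[[u1, u3], u2], u4]

A multilinear Lie element is pinned by u1-initial words (u1 innermost).
Composite bracket: [[[u3, u1], u2], u4]
Expanding via [a, b] = ab - ba: 8 signed words (2^3 = 8).
Keep just the words that open with u1:
  the word u1u3u2u4 carries sign -1 and contributes -[[[u1, u3], u2], u4]


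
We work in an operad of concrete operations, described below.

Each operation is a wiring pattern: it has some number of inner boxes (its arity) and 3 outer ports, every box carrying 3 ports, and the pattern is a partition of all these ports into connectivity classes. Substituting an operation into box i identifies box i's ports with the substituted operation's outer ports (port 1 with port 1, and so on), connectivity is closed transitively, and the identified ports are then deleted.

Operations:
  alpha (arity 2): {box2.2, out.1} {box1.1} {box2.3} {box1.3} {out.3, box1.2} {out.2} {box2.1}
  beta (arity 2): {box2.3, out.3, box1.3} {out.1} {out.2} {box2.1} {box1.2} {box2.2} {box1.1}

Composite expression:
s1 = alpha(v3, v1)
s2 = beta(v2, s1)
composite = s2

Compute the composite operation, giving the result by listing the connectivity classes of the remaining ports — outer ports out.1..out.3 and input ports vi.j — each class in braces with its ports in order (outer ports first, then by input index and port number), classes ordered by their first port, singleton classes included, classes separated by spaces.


Treat the ports identified at beta as solder joints: merge, then drop.
through alpha, on inputs (v3, v1): {out.1, v1.2} {out.2} {out.3, v3.2} {v1.1} {v1.3} {v3.1} {v3.3} (out.j = stage outer ports)
through beta, on inputs (v2, v3, v1): {out.1} {out.2} {out.3, v2.3, v3.2} {v1.1} {v1.2} {v1.3} {v2.1} {v2.2} {v3.1} {v3.3} (out.j = stage outer ports)

{out.1} {out.2} {out.3, v2.3, v3.2} {v1.1} {v1.2} {v1.3} {v2.1} {v2.2} {v3.1} {v3.3}


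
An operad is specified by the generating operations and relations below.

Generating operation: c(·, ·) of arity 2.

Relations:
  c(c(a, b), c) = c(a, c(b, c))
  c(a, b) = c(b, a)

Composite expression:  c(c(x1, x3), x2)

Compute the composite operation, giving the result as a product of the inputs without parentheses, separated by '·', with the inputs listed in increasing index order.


x1 · x2 · x3

Key point: c commutes, so take the x-inputs in any fixed order.
c(x1, x3) flattens to x1 · x3
c(c(x1, x3), x2) flattens to x1 · x3 · x2
commutativity sorts the factors: x1 · x2 · x3


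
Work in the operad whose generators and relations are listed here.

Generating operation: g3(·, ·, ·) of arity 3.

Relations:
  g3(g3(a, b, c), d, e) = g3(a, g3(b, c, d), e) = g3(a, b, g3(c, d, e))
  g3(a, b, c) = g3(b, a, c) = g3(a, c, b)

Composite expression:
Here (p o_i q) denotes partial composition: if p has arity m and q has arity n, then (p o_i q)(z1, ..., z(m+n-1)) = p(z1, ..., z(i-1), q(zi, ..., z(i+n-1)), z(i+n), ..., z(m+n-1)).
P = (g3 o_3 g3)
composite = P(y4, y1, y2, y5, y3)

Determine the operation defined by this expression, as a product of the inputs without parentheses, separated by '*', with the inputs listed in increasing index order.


Reordering under g3 is free, so list the y-inputs canonically.
g3(y2, y5, y3) collapses to y2 * y5 * y3
g3(y4, y1, g3(y2, y5, y3)) collapses to y4 * y1 * y2 * y5 * y3
sorting the factors by input index: y1 * y2 * y3 * y4 * y5

y1 * y2 * y3 * y4 * y5


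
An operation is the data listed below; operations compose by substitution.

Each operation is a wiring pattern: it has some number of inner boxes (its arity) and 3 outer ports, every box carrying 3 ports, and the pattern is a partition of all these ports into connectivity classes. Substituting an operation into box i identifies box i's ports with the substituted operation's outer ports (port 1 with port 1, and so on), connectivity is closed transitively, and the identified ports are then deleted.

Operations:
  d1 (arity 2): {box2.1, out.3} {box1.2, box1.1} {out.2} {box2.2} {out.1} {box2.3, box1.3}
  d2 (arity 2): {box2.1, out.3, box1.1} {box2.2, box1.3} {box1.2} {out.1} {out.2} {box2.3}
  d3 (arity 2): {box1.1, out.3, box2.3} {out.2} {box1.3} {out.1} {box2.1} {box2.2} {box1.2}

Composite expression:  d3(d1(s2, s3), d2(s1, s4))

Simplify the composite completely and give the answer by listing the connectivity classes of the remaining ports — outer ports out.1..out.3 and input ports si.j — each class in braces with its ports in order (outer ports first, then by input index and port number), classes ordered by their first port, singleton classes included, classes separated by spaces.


{out.1} {out.2} {out.3, s1.1, s4.1} {s1.2} {s1.3, s4.2} {s2.1, s2.2} {s2.3, s3.3} {s3.1} {s3.2} {s4.3}

Substituting into d3 glues patterns; closure does the rest.
through d1, on inputs (s2, s3): {out.1} {out.2} {out.3, s3.1} {s2.1, s2.2} {s2.3, s3.3} {s3.2} (out.j = stage outer ports)
through d2, on inputs (s1, s4): {out.1} {out.2} {out.3, s1.1, s4.1} {s1.2} {s1.3, s4.2} {s4.3} (out.j = stage outer ports)
through d3, on inputs (s2, s3, s1, s4): {out.1} {out.2} {out.3, s1.1, s4.1} {s1.2} {s1.3, s4.2} {s2.1, s2.2} {s2.3, s3.3} {s3.1} {s3.2} {s4.3} (out.j = stage outer ports)


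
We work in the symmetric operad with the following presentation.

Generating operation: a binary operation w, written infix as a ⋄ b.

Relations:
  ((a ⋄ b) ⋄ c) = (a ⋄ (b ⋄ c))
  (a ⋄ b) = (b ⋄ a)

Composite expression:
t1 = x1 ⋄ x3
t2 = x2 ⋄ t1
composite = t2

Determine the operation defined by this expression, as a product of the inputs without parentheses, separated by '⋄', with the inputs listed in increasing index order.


x1 ⋄ x2 ⋄ x3

Reordering under w is free, so list the x-inputs canonically.
(x1 ⋄ x3) flattens to x1 ⋄ x3
(x2 ⋄ (x1 ⋄ x3)) flattens to x2 ⋄ x1 ⋄ x3
commutativity sorts the factors: x1 ⋄ x2 ⋄ x3


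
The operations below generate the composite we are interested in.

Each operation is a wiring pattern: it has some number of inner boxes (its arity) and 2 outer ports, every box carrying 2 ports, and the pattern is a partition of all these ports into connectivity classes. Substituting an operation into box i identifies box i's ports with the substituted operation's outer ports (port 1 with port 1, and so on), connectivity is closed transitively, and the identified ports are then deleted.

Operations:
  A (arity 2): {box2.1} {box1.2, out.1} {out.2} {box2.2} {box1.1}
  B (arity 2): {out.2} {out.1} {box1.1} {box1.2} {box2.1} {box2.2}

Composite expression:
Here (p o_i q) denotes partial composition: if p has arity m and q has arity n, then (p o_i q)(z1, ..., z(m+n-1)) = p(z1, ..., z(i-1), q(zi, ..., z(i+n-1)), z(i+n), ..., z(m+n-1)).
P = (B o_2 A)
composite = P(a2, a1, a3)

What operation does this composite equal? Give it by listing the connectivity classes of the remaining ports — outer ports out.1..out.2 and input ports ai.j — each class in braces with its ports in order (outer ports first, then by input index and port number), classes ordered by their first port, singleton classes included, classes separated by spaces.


{out.1} {out.2} {a1.1} {a1.2} {a2.1} {a2.2} {a3.1} {a3.2}

Connectivity passes through glued B-boundaries; trace each wire chain.
through A, on inputs (a1, a3): {out.1, a1.2} {out.2} {a1.1} {a3.1} {a3.2} (out.j = stage outer ports)
through B, on inputs (a2, a1, a3): {out.1} {out.2} {a1.1} {a1.2} {a2.1} {a2.2} {a3.1} {a3.2} (out.j = stage outer ports)


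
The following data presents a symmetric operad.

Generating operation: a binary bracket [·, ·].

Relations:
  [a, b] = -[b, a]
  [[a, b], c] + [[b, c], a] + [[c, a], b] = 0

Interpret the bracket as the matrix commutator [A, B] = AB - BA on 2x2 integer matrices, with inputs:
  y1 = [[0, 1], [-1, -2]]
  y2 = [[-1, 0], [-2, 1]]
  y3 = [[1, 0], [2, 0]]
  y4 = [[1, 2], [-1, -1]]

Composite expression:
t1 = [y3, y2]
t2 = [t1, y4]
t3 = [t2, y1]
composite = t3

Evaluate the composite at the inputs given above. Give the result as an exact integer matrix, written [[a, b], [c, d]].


[y3, y2] = [[0, 0], [-2, 0]]
[[y3, y2], y4] = [[4, 0], [-4, -4]]
[[[y3, y2], y4], y1] = [[4, 8], [0, -4]]

[[4, 8], [0, -4]]


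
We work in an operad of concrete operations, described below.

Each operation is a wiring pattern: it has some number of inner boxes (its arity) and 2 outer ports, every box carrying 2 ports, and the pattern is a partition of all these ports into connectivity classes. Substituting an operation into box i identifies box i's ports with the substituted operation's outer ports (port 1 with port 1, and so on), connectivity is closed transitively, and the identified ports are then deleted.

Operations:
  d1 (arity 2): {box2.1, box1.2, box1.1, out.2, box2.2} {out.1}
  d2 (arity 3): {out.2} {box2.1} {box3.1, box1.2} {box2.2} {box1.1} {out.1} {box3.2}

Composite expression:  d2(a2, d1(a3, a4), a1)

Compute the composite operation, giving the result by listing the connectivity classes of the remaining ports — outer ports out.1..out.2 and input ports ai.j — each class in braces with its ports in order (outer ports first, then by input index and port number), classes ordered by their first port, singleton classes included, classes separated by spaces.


Treat the ports identified at d2 as solder joints: merge, then drop.
composing d1 on (a3, a4), with out.j its own outer ports: {out.1} {out.2, a3.1, a3.2, a4.1, a4.2}
composing d2 on (a2, a3, a4, a1), with out.j its own outer ports: {out.1} {out.2} {a1.1, a2.2} {a1.2} {a2.1} {a3.1, a3.2, a4.1, a4.2}

{out.1} {out.2} {a1.1, a2.2} {a1.2} {a2.1} {a3.1, a3.2, a4.1, a4.2}


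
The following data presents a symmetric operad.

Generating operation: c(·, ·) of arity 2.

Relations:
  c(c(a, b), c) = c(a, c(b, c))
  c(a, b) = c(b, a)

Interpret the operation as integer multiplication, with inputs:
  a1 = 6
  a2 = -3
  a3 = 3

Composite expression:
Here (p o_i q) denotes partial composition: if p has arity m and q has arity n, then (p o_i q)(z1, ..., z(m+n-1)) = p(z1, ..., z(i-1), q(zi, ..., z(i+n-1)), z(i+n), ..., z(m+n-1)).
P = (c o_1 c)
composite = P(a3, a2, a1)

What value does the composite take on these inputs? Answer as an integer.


-54


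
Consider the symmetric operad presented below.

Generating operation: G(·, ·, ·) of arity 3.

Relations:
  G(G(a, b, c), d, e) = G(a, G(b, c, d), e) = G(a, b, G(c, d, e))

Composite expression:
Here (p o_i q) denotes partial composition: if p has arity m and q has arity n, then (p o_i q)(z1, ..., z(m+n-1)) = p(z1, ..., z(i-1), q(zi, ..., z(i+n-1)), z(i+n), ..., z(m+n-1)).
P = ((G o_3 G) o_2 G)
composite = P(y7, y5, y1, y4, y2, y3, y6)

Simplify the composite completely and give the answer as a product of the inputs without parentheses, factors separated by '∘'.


Under associativity of G, the answer is the y's in reading order.
G(y5, y1, y4) flattens to y5 ∘ y1 ∘ y4
G(y2, y3, y6) flattens to y2 ∘ y3 ∘ y6
G(y7, G(y5, y1, y4), G(y2, y3, y6)) flattens to y7 ∘ y5 ∘ y1 ∘ y4 ∘ y2 ∘ y3 ∘ y6

y7 ∘ y5 ∘ y1 ∘ y4 ∘ y2 ∘ y3 ∘ y6


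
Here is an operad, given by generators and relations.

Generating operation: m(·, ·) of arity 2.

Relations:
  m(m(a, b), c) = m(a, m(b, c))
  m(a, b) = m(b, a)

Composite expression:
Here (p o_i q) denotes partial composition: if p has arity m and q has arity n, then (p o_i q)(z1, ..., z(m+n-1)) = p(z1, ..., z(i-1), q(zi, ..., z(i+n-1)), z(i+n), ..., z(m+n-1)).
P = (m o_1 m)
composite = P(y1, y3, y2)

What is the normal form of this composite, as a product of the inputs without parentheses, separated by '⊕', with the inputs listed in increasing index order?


y1 ⊕ y2 ⊕ y3

Reordering under m is free, so list the y-inputs canonically.
m(y1, y3) unparenthesizes to y1 ⊕ y3
m(m(y1, y3), y2) unparenthesizes to y1 ⊕ y3 ⊕ y2
putting the inputs in ascending order: y1 ⊕ y2 ⊕ y3


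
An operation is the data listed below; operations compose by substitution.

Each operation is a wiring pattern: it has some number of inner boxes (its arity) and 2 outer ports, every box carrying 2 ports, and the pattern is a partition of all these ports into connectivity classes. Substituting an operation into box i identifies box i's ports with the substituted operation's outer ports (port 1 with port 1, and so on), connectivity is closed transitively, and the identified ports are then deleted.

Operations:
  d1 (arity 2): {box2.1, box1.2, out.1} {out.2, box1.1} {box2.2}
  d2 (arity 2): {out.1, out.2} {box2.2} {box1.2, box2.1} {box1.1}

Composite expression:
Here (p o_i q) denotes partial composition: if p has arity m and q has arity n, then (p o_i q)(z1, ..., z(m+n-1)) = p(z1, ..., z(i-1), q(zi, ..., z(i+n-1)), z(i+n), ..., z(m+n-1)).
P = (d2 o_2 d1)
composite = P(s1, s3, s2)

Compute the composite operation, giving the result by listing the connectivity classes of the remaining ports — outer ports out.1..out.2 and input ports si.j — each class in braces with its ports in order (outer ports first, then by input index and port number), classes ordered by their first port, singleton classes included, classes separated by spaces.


{out.1, out.2} {s1.1} {s1.2, s2.1, s3.2} {s2.2} {s3.1}

Two ports join when wires chain via d2-identified ports.
composing d1 on (s3, s2), with out.j its own outer ports: {out.1, s2.1, s3.2} {out.2, s3.1} {s2.2}
composing d2 on (s1, s3, s2), with out.j its own outer ports: {out.1, out.2} {s1.1} {s1.2, s2.1, s3.2} {s2.2} {s3.1}


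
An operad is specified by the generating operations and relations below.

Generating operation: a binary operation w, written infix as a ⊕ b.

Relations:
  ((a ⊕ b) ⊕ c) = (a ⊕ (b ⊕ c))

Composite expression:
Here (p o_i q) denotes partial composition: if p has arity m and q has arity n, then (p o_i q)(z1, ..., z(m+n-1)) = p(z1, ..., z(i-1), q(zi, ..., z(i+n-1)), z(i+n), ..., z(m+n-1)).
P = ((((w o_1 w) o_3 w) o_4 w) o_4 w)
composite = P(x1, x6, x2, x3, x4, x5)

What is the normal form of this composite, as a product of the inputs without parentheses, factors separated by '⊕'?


x1 ⊕ x6 ⊕ x2 ⊕ x3 ⊕ x4 ⊕ x5

Key point: w is associative — brackets drop, the x-order remains.
(x1 ⊕ x6) flattens to x1 ⊕ x6
(x3 ⊕ x4) flattens to x3 ⊕ x4
((x3 ⊕ x4) ⊕ x5) flattens to x3 ⊕ x4 ⊕ x5
(x2 ⊕ ((x3 ⊕ x4) ⊕ x5)) flattens to x2 ⊕ x3 ⊕ x4 ⊕ x5
((x1 ⊕ x6) ⊕ (x2 ⊕ ((x3 ⊕ x4) ⊕ x5))) flattens to x1 ⊕ x6 ⊕ x2 ⊕ x3 ⊕ x4 ⊕ x5


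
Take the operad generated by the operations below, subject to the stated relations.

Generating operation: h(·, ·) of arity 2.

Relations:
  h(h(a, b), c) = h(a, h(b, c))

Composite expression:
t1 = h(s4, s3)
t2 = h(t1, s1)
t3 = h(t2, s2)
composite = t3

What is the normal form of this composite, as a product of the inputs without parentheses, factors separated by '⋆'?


s4 ⋆ s3 ⋆ s1 ⋆ s2

Under associativity of h, the answer is the s's in reading order.
h(s4, s3) collapses to s4 ⋆ s3
h(h(s4, s3), s1) collapses to s4 ⋆ s3 ⋆ s1
h(h(h(s4, s3), s1), s2) collapses to s4 ⋆ s3 ⋆ s1 ⋆ s2


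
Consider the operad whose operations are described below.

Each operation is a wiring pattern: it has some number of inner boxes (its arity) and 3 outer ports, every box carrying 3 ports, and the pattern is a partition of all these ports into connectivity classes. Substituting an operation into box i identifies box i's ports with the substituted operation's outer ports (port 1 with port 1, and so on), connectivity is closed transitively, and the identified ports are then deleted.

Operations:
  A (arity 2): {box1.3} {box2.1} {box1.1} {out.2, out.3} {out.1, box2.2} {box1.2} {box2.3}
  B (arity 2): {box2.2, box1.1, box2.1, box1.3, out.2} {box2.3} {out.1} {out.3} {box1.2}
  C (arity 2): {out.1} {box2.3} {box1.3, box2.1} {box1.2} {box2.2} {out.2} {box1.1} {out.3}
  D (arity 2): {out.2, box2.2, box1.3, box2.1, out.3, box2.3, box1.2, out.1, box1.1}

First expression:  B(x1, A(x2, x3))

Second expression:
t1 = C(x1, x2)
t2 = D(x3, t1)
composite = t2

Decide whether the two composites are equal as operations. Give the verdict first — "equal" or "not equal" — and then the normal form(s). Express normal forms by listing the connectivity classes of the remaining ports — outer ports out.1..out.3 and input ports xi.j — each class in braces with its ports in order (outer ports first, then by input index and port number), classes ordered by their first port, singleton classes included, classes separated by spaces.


not equal: they reduce to {out.1} {out.2, x1.1, x1.3, x3.2} {out.3} {x1.2} {x2.1} {x2.2} {x2.3} {x3.1} {x3.3} and {out.1, out.2, out.3, x3.1, x3.2, x3.3} {x1.1} {x1.2} {x1.3, x2.1} {x2.2} {x2.3}


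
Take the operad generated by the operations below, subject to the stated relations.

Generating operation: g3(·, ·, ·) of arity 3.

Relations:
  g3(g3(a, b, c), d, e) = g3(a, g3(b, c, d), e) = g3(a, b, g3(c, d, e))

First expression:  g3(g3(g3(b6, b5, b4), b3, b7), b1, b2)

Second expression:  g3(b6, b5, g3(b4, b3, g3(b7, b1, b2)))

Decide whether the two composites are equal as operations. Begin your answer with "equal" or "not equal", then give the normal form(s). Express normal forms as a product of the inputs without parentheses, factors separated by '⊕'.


equal — both sides give b6 ⊕ b5 ⊕ b4 ⊕ b3 ⊕ b7 ⊕ b1 ⊕ b2

The first composite normalizes to b6 ⊕ b5 ⊕ b4 ⊕ b3 ⊕ b7 ⊕ b1 ⊕ b2
The second composite normalizes to b6 ⊕ b5 ⊕ b4 ⊕ b3 ⊕ b7 ⊕ b1 ⊕ b2
One common form — equal.


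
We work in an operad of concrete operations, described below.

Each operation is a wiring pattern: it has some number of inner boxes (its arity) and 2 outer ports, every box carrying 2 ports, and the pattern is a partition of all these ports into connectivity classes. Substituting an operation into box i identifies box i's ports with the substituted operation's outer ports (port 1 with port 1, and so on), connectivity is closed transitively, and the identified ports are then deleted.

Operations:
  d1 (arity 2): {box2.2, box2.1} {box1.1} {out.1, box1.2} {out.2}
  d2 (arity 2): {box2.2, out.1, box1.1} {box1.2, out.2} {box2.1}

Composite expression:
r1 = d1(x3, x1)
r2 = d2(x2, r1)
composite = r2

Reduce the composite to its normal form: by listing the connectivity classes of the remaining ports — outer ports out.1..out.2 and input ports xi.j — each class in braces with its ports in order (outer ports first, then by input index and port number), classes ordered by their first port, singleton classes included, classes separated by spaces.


{out.1, x2.1} {out.2, x2.2} {x1.1, x1.2} {x3.1} {x3.2}

Substituting into d2 glues patterns; closure does the rest.
the subtree at d1 composes to {out.1, x3.2} {out.2} {x1.1, x1.2} {x3.1} on (x3, x1); out.j = own outer ports
the subtree at d2 composes to {out.1, x2.1} {out.2, x2.2} {x1.1, x1.2} {x3.1} {x3.2} on (x2, x3, x1); out.j = own outer ports


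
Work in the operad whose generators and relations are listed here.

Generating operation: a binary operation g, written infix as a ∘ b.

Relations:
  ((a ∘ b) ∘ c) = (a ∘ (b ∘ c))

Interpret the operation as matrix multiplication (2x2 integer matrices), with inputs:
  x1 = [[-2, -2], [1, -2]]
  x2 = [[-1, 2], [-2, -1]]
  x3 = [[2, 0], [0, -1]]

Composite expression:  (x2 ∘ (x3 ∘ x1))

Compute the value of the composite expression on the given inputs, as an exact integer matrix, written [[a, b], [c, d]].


[[2, 8], [9, 6]]


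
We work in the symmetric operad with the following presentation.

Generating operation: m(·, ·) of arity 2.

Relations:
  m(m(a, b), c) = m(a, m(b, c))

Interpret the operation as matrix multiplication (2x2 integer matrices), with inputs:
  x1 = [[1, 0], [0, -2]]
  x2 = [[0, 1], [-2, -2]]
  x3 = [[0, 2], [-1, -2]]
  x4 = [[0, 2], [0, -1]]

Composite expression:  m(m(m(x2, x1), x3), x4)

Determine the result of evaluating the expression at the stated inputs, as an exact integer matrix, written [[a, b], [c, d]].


m(x2, x1) = [[0, -2], [-2, 4]]
m(m(x2, x1), x3) = [[2, 4], [-4, -12]]
m(m(m(x2, x1), x3), x4) = [[0, 0], [0, 4]]

[[0, 0], [0, 4]]


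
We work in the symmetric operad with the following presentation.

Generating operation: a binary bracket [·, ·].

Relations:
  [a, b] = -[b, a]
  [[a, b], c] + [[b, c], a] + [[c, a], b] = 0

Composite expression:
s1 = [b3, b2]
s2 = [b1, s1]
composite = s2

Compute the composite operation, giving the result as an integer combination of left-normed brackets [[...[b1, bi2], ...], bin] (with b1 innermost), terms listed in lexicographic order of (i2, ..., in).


-[[b1, b2], b3] + [[b1, b3], b2]

Left-normed coefficients sit on the b1-initial expansion words.
Composite bracket: [b1, [b3, b2]]
The bracket unfolds into 4 signed words via [a, b] = ab - ba (2^2 = 4).
Only words starting with b1 matter:
  from b1b2b3, sign -1: term -[[b1, b2], b3]
  from b1b3b2, sign +1: term +[[b1, b3], b2]


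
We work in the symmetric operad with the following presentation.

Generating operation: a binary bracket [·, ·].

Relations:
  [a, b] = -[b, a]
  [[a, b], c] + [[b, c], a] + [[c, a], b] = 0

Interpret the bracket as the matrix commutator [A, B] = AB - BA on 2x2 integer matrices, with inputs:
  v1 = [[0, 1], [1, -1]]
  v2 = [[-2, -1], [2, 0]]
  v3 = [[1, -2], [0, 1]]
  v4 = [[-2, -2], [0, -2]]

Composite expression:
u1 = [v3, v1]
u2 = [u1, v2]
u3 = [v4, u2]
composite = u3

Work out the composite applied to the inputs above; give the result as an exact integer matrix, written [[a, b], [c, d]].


[[-16, 16], [0, 16]]

[v3, v1] = [[-2, 2], [0, 2]]
[[v3, v1], v2] = [[4, 8], [8, -4]]
[v4, [[v3, v1], v2]] = [[-16, 16], [0, 16]]


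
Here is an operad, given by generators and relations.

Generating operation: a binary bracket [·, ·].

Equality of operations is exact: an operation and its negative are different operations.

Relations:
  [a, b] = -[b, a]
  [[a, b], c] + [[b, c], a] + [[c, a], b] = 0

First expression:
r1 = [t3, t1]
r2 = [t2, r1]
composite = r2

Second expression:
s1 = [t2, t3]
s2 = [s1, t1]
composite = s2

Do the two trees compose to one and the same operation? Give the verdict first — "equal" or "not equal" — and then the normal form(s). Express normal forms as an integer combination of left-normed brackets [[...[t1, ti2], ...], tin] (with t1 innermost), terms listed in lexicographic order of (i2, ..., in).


Reducing the first expression gives [[t1, t3], t2]
Reducing the second expression gives -[[t1, t2], t3] + [[t1, t3], t2]
The normal forms differ: not equal.

not equal: they reduce to [[t1, t3], t2] and -[[t1, t2], t3] + [[t1, t3], t2]


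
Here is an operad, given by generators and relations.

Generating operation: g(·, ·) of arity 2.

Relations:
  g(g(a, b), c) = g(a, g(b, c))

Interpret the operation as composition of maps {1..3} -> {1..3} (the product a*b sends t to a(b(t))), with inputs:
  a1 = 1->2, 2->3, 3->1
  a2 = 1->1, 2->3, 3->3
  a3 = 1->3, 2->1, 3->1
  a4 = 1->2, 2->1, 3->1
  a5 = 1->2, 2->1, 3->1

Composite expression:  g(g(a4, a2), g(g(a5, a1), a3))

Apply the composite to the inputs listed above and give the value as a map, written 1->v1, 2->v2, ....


1->1, 2->2, 3->2

g(a4, a2) = 1->2, 2->1, 3->1
g(a5, a1) = 1->1, 2->1, 3->2
g(g(a5, a1), a3) = 1->2, 2->1, 3->1
g(g(a4, a2), g(g(a5, a1), a3)) = 1->1, 2->2, 3->2


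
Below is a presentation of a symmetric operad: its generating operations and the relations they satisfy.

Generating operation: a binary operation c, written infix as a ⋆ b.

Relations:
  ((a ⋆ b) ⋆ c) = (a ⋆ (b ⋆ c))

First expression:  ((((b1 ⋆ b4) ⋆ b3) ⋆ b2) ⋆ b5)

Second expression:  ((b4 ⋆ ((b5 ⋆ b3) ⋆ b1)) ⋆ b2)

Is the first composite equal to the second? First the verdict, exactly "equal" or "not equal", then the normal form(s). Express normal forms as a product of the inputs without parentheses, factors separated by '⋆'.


Reducing the first expression gives b1 ⋆ b4 ⋆ b3 ⋆ b2 ⋆ b5
Reducing the second expression gives b4 ⋆ b5 ⋆ b3 ⋆ b1 ⋆ b2
They disagree, so not equal.

not equal; first: b1 ⋆ b4 ⋆ b3 ⋆ b2 ⋆ b5; second: b4 ⋆ b5 ⋆ b3 ⋆ b1 ⋆ b2


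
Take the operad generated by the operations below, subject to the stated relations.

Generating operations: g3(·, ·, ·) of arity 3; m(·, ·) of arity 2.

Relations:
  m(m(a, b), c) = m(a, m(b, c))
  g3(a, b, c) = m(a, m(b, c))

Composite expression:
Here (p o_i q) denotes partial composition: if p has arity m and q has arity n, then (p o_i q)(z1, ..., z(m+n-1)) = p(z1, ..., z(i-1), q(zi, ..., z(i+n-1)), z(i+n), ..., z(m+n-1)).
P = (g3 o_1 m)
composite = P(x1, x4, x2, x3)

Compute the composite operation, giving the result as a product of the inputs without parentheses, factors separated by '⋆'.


x1 ⋆ x4 ⋆ x2 ⋆ x3

Every regrouping of g3 is equal, so read the x-inputs in written order.
m(x1, x4) collapses to x1 ⋆ x4
g3(m(x1, x4), x2, x3) collapses to x1 ⋆ x4 ⋆ x2 ⋆ x3


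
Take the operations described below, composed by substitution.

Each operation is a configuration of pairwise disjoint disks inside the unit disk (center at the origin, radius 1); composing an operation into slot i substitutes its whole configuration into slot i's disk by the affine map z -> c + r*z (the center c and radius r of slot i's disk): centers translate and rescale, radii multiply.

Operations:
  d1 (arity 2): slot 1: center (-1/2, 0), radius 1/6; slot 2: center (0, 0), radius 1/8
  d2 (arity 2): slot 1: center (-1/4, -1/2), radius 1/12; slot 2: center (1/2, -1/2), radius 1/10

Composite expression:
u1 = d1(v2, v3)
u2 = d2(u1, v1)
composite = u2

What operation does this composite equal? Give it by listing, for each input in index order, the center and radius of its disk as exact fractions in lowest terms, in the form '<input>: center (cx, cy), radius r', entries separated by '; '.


v1: center (1/2, -1/2), radius 1/10; v2: center (-7/24, -1/2), radius 1/72; v3: center (-1/4, -1/2), radius 1/96

Nesting under d2 composes maps z -> c + r*z down each v-path.
input v2: applying the 2 nested substitutions gives center (-7/24, -1/2), radius 1/72
input v3: applying the 2 nested substitutions gives center (-1/4, -1/2), radius 1/96
input v1: applying the 1 nested substitution gives center (1/2, -1/2), radius 1/10


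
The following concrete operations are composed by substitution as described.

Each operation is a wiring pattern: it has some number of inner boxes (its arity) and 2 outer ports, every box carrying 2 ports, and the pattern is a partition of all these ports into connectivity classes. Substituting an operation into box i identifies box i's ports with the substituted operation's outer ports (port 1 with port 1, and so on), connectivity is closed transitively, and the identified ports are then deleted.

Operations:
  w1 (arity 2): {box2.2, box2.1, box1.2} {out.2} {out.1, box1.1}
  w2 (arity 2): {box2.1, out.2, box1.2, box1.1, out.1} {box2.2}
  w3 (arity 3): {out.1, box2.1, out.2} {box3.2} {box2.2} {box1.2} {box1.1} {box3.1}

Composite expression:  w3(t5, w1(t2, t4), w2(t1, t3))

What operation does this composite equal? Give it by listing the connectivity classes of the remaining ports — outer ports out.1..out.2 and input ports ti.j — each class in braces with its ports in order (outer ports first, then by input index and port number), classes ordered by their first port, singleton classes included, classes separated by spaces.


{out.1, out.2, t2.1} {t1.1, t1.2, t3.1} {t2.2, t4.1, t4.2} {t3.2} {t5.1} {t5.2}


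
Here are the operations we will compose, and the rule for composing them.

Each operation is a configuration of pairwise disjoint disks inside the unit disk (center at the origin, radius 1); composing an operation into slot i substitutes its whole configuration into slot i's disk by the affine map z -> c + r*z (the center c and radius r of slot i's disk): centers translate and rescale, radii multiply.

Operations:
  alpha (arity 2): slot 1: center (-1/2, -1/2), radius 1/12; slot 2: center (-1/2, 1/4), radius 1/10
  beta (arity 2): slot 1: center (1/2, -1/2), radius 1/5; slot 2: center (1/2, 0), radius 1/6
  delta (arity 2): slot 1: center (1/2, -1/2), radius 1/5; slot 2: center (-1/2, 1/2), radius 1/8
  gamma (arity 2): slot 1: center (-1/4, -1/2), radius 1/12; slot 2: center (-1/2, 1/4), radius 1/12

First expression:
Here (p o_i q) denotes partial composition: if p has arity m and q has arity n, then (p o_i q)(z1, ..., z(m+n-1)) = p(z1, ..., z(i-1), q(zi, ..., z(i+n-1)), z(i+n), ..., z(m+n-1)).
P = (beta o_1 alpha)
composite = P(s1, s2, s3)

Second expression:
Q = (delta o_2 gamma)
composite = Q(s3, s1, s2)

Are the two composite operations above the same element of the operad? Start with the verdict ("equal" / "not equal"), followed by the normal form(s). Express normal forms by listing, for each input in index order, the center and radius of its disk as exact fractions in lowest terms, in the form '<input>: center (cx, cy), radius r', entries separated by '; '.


Reducing the first expression gives s1: center (2/5, -3/5), radius 1/60; s2: center (2/5, -9/20), radius 1/50; s3: center (1/2, 0), radius 1/6
Reducing the second expression gives s1: center (-17/32, 7/16), radius 1/96; s2: center (-9/16, 17/32), radius 1/96; s3: center (1/2, -1/2), radius 1/5
Distinct normal forms: not equal.

not equal: they reduce to s1: center (2/5, -3/5), radius 1/60; s2: center (2/5, -9/20), radius 1/50; s3: center (1/2, 0), radius 1/6 and s1: center (-17/32, 7/16), radius 1/96; s2: center (-9/16, 17/32), radius 1/96; s3: center (1/2, -1/2), radius 1/5
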